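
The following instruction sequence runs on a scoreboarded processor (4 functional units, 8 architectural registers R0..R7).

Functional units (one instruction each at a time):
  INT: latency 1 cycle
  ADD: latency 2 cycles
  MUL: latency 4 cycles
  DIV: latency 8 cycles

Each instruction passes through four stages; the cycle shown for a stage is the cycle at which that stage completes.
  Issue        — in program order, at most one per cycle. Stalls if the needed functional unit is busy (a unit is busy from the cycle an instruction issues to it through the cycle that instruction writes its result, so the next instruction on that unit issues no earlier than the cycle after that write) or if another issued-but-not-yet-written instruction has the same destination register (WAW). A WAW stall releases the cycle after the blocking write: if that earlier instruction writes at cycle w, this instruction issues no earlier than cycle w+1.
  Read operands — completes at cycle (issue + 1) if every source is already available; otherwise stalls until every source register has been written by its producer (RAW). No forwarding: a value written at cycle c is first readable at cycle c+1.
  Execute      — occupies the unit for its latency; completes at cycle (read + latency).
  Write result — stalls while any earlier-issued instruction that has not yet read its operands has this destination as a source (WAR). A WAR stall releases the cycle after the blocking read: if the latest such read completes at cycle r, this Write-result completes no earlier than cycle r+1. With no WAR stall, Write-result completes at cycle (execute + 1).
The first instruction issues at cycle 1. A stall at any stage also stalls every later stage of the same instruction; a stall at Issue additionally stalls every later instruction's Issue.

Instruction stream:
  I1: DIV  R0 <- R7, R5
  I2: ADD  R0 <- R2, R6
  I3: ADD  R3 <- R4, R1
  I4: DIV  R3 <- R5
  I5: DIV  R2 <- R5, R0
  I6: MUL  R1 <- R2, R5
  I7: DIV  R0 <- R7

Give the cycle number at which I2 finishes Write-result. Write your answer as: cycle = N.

I1: IS=1 RO=2 EX=10 WR=11
I2: IS=12 RO=13 EX=15 WR=16  [WAW R0: wait I1 write@11]
I3: IS=17 RO=18 EX=20 WR=21  [struct: ADD busy until I2 writes@16]
I4: IS=22 RO=23 EX=31 WR=32  [WAW R3: wait I3 write@21]
I5: IS=33 RO=34 EX=42 WR=43  [struct: DIV busy until I4 writes@32]
I6: IS=34 RO=44 EX=48 WR=49  [RAW R2: wait I5 write@43]
I7: IS=44 RO=45 EX=53 WR=54  [struct: DIV busy until I5 writes@43]

cycle = 16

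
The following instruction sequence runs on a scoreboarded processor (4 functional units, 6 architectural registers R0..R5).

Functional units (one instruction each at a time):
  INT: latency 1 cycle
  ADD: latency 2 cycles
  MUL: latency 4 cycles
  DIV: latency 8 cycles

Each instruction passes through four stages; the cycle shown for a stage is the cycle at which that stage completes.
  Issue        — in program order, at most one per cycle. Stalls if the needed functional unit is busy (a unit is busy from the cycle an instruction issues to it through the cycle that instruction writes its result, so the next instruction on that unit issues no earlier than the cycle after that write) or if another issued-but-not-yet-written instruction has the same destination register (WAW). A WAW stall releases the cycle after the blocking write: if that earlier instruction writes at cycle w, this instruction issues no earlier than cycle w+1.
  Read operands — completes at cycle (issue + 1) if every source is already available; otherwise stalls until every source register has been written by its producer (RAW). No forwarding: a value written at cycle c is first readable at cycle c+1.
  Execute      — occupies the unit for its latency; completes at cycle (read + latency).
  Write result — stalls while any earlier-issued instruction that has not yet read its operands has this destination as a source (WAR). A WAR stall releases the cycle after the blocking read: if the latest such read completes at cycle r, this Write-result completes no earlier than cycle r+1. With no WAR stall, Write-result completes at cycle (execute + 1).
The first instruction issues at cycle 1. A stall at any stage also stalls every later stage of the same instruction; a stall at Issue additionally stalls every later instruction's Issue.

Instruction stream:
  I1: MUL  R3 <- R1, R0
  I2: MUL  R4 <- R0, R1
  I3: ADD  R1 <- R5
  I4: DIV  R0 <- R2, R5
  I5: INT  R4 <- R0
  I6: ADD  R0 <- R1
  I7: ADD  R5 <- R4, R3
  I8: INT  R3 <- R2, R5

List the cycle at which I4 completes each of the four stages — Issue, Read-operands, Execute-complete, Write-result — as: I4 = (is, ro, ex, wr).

I4 = (10, 11, 19, 20)

cycle 1: I1 issues→MUL
cycle 2: I1 reads
cycle 6: I1 exec-done
cycle 7: I1 writes R3
cycle 8: I2 issues→MUL
cycle 9: I2 reads, I3 issues→ADD
cycle 10: I3 reads, I4 issues→DIV
cycle 11: I4 reads
cycle 12: I3 exec-done
cycle 13: I2 exec-done, I3 writes R1
cycle 14: I2 writes R4
cycle 15: I5 issues→INT
cycle 19: I4 exec-done
cycle 20: I4 writes R0
cycle 21: I5 reads, I6 issues→ADD
cycle 22: I5 exec-done, I6 reads
cycle 23: I5 writes R4
cycle 24: I6 exec-done
cycle 25: I6 writes R0
cycle 26: I7 issues→ADD
cycle 27: I7 reads, I8 issues→INT
cycle 29: I7 exec-done
cycle 30: I7 writes R5
cycle 31: I8 reads
cycle 32: I8 exec-done
cycle 33: I8 writes R3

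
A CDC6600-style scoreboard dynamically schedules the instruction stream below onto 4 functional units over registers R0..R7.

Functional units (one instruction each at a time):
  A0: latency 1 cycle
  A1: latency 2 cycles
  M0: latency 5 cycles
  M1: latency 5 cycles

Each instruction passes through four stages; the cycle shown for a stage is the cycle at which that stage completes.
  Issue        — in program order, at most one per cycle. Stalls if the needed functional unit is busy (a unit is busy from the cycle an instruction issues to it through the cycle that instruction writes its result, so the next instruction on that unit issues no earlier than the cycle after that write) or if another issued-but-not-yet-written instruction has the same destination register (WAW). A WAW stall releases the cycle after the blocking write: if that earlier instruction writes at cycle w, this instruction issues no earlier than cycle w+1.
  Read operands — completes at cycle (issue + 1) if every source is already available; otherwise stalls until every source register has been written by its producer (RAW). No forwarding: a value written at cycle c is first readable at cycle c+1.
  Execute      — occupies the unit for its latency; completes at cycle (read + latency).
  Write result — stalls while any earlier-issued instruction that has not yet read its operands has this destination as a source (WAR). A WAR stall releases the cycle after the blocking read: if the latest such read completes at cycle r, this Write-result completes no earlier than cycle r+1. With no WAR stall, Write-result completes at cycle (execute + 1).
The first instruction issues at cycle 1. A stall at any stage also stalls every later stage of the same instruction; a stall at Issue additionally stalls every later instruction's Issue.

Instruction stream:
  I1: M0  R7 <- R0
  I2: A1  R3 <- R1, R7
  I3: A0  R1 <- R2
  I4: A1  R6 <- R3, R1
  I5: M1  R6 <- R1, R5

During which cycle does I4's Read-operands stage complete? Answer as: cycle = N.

cycle = 14

[1] I1 dispatched to M0
[2] I1 operands ready; I2 dispatched to A1
[3] I3 dispatched to A0
[4] I3 operands ready
[5] I3 complete
[7] I1 complete
[8] R7←I1
[9] I2 operands ready
[10] R1←I3
[11] I2 complete
[12] R3←I2
[13] I4 dispatched to A1
[14] I4 operands ready
[16] I4 complete
[17] R6←I4
[18] I5 dispatched to M1
[19] I5 operands ready
[24] I5 complete
[25] R6←I5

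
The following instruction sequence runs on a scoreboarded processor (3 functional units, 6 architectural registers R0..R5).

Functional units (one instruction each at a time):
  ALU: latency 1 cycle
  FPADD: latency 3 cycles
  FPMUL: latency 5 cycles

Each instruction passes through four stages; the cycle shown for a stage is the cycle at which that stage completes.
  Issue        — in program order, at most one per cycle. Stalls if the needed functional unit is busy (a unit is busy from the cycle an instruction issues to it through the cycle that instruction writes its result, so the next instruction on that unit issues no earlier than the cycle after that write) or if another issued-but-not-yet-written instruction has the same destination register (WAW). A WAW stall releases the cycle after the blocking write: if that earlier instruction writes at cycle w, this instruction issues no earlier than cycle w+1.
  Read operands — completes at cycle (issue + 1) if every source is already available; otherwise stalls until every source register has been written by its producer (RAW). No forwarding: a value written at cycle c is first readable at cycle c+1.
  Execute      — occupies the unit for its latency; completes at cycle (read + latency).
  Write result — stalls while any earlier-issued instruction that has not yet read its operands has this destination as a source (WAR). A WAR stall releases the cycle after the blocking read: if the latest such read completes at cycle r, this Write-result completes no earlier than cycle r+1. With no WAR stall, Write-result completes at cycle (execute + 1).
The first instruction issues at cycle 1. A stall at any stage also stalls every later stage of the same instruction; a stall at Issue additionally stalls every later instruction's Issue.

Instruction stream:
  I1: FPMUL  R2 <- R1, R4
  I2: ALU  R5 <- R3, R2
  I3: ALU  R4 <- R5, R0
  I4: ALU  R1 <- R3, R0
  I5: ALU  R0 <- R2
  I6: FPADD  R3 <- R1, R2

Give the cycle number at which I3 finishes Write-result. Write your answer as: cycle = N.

cycle = 15

1) issue 1, read 2, done 7, write 8
2) issue 2, read 9, done 10, write 11  <RAW R2: wait I1 write@8>
3) issue 12, read 13, done 14, write 15  <struct: ALU busy until I2 writes@11>
4) issue 16, read 17, done 18, write 19  <struct: ALU busy until I3 writes@15>
5) issue 20, read 21, done 22, write 23  <struct: ALU busy until I4 writes@19>
6) issue 21, read 22, done 25, write 26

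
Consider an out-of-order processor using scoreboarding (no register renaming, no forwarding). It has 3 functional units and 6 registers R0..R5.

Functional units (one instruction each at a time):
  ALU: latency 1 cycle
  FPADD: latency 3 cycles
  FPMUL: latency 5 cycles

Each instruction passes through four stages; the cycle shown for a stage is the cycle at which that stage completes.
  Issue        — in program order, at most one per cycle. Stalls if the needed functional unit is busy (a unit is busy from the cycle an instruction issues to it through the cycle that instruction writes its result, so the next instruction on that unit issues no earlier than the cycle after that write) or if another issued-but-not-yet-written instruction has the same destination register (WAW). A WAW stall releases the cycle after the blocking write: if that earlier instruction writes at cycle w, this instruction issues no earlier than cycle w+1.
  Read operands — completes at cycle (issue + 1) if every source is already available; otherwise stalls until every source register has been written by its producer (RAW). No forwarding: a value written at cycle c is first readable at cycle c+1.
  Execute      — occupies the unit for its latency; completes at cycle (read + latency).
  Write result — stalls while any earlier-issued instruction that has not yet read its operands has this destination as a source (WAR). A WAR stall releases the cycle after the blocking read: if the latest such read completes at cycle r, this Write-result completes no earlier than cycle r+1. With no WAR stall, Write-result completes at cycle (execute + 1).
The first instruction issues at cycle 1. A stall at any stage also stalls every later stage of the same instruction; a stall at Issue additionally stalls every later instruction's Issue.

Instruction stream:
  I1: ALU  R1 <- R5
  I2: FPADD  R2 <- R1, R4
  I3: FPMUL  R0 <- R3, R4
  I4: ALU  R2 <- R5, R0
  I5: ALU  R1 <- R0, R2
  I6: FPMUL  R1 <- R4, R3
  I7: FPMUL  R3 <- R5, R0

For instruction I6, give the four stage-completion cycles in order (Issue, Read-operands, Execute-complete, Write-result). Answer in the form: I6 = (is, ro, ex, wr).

  I1 | 1 | 2 | 3 | 4
  I2 | 2 | 5 | 8 | 9   RAW R1: wait I1 write@4
  I3 | 3 | 4 | 9 | 10
  I4 | 10 | 11 | 12 | 13   WAW R2: wait I2 write@9
  I5 | 14 | 15 | 16 | 17   struct: ALU busy until I4 writes@13
  I6 | 18 | 19 | 24 | 25   WAW R1: wait I5 write@17
  I7 | 26 | 27 | 32 | 33   struct: FPMUL busy until I6 writes@25

I6 = (18, 19, 24, 25)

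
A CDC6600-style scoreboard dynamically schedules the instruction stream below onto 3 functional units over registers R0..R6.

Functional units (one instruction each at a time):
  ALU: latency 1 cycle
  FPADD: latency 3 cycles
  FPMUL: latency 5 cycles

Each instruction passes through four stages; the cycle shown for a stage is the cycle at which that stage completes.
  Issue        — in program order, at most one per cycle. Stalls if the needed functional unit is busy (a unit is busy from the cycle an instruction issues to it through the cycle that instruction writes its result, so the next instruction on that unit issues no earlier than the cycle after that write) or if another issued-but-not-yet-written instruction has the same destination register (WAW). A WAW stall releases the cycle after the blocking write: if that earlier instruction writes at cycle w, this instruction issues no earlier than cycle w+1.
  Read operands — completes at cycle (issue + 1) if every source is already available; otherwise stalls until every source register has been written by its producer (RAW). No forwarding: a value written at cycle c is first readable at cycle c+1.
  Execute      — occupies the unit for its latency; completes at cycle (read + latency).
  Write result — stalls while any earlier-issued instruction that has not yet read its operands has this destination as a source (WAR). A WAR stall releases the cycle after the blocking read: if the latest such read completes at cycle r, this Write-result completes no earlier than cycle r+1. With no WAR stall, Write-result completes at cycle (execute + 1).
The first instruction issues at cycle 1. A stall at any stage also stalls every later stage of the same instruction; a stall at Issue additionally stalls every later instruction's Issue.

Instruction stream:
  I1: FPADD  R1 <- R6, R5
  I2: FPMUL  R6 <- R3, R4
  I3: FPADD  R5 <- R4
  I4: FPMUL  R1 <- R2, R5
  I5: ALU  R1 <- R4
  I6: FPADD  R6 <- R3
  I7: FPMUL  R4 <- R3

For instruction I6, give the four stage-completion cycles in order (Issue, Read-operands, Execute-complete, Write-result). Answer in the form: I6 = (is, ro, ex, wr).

I1  is:1  ro:2  ex:5  wr:6
I2  is:2  ro:3  ex:8  wr:9
I3  is:7  ro:8  ex:11  wr:12  — struct: FPADD busy until I1 writes@6
I4  is:10  ro:13  ex:18  wr:19  — struct: FPMUL busy until I2 writes@9, RAW R5: wait I3 write@12
I5  is:20  ro:21  ex:22  wr:23  — WAW R1: wait I4 write@19
I6  is:21  ro:22  ex:25  wr:26
I7  is:22  ro:23  ex:28  wr:29

I6 = (21, 22, 25, 26)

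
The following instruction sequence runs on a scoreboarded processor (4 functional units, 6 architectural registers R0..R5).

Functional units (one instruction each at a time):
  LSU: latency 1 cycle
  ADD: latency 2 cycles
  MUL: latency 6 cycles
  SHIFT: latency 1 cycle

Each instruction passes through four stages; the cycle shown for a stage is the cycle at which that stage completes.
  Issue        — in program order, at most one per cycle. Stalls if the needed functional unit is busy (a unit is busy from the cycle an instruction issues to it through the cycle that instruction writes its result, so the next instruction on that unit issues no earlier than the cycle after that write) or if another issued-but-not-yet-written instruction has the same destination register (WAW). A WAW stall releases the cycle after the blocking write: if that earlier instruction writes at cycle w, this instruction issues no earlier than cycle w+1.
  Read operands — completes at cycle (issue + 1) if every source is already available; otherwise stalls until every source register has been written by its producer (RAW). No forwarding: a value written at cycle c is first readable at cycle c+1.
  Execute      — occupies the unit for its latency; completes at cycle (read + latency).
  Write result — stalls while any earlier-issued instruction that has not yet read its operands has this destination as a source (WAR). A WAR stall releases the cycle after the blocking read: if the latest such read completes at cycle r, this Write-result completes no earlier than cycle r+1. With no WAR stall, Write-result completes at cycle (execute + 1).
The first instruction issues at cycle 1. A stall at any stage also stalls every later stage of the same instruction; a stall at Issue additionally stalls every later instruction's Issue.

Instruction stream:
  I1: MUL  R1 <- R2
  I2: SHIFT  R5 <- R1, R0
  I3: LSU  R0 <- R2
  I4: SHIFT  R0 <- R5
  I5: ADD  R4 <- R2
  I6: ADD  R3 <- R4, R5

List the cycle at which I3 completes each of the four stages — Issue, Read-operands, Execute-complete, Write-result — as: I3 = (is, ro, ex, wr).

I3 = (3, 4, 5, 11)

I1  is:1  ro:2  ex:8  wr:9
I2  is:2  ro:10  ex:11  wr:12  — RAW R1: wait I1 write@9
I3  is:3  ro:4  ex:5  wr:11  — WAR R0: wait I2 read@10
I4  is:13  ro:14  ex:15  wr:16  — struct: SHIFT busy until I2 writes@12
I5  is:14  ro:15  ex:17  wr:18
I6  is:19  ro:20  ex:22  wr:23  — struct: ADD busy until I5 writes@18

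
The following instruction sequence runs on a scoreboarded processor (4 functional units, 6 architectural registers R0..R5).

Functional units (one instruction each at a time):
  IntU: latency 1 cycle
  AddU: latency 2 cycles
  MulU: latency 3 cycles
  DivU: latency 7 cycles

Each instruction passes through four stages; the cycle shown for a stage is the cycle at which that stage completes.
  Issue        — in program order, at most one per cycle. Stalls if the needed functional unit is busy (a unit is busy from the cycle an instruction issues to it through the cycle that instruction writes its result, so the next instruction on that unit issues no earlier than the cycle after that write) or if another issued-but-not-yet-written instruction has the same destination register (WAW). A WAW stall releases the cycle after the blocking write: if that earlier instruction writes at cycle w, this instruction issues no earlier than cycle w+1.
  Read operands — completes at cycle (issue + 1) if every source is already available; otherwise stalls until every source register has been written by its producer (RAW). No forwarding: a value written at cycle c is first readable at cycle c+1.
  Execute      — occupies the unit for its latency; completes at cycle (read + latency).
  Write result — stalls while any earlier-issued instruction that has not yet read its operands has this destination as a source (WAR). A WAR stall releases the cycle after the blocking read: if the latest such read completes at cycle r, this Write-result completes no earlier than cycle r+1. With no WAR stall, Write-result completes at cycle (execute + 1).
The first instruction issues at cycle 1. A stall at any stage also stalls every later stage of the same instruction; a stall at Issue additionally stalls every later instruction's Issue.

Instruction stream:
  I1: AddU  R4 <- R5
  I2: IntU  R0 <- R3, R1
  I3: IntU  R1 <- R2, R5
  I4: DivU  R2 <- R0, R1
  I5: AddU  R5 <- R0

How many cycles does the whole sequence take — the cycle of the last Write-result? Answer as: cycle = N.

c1: I1 issues→AddU
c2: I1 reads; I2 issues→IntU
c3: I2 reads
c4: I1 exec-done; I2 exec-done
c5: I1 writes R4; I2 writes R0
c6: I3 issues→IntU
c7: I3 reads; I4 issues→DivU
c8: I3 exec-done; I5 issues→AddU
c9: I3 writes R1; I5 reads
c10: I4 reads
c11: I5 exec-done
c12: I5 writes R5
c17: I4 exec-done
c18: I4 writes R2

cycle = 18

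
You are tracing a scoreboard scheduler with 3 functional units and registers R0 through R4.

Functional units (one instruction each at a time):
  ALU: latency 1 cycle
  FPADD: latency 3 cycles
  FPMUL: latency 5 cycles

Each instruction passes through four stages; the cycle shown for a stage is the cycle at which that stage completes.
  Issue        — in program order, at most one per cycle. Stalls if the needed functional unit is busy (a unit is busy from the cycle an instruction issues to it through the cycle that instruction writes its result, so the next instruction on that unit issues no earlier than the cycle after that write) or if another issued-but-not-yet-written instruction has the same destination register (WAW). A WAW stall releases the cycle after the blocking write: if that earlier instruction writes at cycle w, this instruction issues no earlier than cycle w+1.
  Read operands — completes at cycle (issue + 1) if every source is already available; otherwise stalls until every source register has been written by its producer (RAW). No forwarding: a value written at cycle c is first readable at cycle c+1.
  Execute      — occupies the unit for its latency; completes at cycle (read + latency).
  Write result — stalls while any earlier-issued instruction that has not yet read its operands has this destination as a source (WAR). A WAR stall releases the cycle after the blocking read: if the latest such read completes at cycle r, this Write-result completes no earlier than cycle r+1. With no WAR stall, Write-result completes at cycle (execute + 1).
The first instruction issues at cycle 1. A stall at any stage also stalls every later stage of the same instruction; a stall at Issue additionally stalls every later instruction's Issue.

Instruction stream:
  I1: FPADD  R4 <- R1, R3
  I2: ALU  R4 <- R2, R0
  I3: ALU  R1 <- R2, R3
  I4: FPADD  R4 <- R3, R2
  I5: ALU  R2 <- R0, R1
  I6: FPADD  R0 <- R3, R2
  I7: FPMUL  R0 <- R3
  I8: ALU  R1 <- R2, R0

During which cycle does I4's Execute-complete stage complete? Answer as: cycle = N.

cycle = 16

1) issue 1, read 2, done 5, write 6
2) issue 7, read 8, done 9, write 10  <WAW R4: wait I1 write@6>
3) issue 11, read 12, done 13, write 14  <struct: ALU busy until I2 writes@10>
4) issue 12, read 13, done 16, write 17
5) issue 15, read 16, done 17, write 18  <struct: ALU busy until I3 writes@14>
6) issue 18, read 19, done 22, write 23  <struct: FPADD busy until I4 writes@17>
7) issue 24, read 25, done 30, write 31  <WAW R0: wait I6 write@23>
8) issue 25, read 32, done 33, write 34  <RAW R0: wait I7 write@31>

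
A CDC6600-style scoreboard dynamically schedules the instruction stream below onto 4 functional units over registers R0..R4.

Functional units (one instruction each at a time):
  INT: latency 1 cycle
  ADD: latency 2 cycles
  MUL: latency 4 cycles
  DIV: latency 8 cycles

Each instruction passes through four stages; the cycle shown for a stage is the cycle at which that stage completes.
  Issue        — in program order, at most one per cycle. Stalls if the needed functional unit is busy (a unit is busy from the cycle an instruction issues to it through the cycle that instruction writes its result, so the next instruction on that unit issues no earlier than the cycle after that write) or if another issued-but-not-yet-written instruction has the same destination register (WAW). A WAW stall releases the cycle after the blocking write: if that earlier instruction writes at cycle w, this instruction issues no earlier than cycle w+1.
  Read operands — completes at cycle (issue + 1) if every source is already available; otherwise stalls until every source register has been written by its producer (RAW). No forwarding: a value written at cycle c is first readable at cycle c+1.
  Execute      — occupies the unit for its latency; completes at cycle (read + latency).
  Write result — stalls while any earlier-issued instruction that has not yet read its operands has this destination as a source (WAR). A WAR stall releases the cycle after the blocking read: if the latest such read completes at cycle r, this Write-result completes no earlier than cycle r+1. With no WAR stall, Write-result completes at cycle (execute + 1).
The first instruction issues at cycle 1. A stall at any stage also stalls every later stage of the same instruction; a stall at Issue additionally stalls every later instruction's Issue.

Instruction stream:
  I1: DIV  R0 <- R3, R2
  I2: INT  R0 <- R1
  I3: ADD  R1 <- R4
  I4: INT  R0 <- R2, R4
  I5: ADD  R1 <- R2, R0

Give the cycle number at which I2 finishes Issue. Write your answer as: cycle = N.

cycle 1: issue I1 (DIV)
cycle 2: I1 read-ops
cycle 10: I1 finished on DIV
cycle 11: I1→R0
cycle 12: issue I2 (INT)
cycle 13: I2 read-ops | issue I3 (ADD)
cycle 14: I2 finished on INT | I3 read-ops
cycle 15: I2→R0
cycle 16: I3 finished on ADD | issue I4 (INT)
cycle 17: I3→R1 | I4 read-ops
cycle 18: I4 finished on INT | issue I5 (ADD)
cycle 19: I4→R0
cycle 20: I5 read-ops
cycle 22: I5 finished on ADD
cycle 23: I5→R1

cycle = 12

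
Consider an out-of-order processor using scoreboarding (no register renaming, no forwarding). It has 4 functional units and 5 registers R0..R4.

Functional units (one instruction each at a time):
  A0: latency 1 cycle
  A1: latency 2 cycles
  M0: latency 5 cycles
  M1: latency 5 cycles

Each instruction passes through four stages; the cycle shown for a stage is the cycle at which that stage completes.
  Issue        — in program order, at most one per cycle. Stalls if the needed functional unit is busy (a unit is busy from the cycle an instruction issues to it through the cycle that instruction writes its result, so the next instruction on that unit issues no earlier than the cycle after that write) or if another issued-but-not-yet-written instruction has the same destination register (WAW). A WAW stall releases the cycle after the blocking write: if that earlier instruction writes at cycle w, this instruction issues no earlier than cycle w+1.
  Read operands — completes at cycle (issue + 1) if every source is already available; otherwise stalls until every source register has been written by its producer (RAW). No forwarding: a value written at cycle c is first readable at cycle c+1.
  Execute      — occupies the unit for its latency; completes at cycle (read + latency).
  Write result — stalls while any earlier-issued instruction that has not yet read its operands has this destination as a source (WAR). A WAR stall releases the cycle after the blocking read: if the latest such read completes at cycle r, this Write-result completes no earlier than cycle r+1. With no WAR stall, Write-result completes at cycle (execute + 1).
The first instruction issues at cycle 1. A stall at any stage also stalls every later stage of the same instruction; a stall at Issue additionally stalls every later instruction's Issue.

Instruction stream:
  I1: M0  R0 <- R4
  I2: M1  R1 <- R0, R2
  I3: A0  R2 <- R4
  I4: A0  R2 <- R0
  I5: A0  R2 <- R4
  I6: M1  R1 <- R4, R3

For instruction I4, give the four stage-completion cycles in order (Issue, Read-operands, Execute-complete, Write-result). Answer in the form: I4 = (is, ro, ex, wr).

[I1] 1/2/7/8
[I2] 2/9/14/15  (RAW R0: wait I1 write@8)
[I3] 3/4/5/10  (WAR R2: wait I2 read@9)
[I4] 11/12/13/14  (struct: A0 busy until I3 writes@10)
[I5] 15/16/17/18  (struct: A0 busy until I4 writes@14)
[I6] 16/17/22/23

I4 = (11, 12, 13, 14)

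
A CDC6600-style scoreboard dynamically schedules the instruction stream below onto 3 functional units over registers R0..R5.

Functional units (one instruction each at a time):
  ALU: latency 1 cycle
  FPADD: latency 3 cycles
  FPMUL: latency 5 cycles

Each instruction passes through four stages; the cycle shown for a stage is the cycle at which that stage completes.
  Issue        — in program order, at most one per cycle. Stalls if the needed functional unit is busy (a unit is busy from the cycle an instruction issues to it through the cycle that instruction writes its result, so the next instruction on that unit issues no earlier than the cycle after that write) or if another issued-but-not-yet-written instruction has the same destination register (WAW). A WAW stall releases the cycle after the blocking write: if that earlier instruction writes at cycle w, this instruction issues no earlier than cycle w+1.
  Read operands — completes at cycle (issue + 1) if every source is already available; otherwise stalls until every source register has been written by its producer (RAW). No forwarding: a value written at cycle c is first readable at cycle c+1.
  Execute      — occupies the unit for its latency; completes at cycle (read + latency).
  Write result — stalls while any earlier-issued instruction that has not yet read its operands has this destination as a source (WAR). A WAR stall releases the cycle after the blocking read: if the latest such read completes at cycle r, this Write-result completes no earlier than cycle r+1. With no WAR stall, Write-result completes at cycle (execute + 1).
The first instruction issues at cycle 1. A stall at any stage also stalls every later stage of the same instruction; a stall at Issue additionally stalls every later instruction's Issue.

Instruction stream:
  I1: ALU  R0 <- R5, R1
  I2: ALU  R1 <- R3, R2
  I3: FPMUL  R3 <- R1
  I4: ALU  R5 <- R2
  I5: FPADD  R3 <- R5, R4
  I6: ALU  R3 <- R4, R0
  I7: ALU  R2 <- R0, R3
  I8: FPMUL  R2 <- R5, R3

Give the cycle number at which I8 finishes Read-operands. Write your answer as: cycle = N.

cycle 1: issue I1 (ALU)
cycle 2: I1 read-ops
cycle 3: I1 finished on ALU
cycle 4: I1→R0
cycle 5: issue I2 (ALU)
cycle 6: I2 read-ops · issue I3 (FPMUL)
cycle 7: I2 finished on ALU
cycle 8: I2→R1
cycle 9: I3 read-ops · issue I4 (ALU)
cycle 10: I4 read-ops
cycle 11: I4 finished on ALU
cycle 12: I4→R5
cycle 14: I3 finished on FPMUL
cycle 15: I3→R3
cycle 16: issue I5 (FPADD)
cycle 17: I5 read-ops
cycle 20: I5 finished on FPADD
cycle 21: I5→R3
cycle 22: issue I6 (ALU)
cycle 23: I6 read-ops
cycle 24: I6 finished on ALU
cycle 25: I6→R3
cycle 26: issue I7 (ALU)
cycle 27: I7 read-ops
cycle 28: I7 finished on ALU
cycle 29: I7→R2
cycle 30: issue I8 (FPMUL)
cycle 31: I8 read-ops
cycle 36: I8 finished on FPMUL
cycle 37: I8→R2

cycle = 31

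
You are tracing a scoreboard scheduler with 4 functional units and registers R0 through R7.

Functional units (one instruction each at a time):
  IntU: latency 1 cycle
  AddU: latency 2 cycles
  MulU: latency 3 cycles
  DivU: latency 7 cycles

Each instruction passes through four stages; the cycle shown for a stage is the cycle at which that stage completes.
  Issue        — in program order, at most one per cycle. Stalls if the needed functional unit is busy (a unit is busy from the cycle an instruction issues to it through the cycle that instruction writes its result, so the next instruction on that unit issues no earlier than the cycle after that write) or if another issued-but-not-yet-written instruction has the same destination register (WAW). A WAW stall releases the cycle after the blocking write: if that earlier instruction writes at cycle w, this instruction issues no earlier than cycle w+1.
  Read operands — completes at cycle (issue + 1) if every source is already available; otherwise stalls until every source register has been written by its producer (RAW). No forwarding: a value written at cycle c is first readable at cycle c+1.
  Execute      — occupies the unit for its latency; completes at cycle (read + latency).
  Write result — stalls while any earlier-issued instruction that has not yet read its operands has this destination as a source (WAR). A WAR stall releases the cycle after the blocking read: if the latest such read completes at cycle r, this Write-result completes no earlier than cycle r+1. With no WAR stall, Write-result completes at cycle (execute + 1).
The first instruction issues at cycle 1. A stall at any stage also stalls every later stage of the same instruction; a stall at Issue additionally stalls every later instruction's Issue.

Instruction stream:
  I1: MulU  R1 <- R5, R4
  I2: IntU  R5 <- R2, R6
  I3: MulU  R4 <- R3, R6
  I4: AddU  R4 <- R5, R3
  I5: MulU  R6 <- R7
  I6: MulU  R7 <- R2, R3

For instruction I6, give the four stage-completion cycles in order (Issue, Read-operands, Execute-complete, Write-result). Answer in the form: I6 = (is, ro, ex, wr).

I6 = (20, 21, 24, 25)

[1] I1 issues→MulU
[2] I1 reads; I2 issues→IntU
[3] I2 reads
[4] I2 exec-done
[5] I1 exec-done; I2 writes R5
[6] I1 writes R1
[7] I3 issues→MulU
[8] I3 reads
[11] I3 exec-done
[12] I3 writes R4
[13] I4 issues→AddU
[14] I4 reads; I5 issues→MulU
[15] I5 reads
[16] I4 exec-done
[17] I4 writes R4
[18] I5 exec-done
[19] I5 writes R6
[20] I6 issues→MulU
[21] I6 reads
[24] I6 exec-done
[25] I6 writes R7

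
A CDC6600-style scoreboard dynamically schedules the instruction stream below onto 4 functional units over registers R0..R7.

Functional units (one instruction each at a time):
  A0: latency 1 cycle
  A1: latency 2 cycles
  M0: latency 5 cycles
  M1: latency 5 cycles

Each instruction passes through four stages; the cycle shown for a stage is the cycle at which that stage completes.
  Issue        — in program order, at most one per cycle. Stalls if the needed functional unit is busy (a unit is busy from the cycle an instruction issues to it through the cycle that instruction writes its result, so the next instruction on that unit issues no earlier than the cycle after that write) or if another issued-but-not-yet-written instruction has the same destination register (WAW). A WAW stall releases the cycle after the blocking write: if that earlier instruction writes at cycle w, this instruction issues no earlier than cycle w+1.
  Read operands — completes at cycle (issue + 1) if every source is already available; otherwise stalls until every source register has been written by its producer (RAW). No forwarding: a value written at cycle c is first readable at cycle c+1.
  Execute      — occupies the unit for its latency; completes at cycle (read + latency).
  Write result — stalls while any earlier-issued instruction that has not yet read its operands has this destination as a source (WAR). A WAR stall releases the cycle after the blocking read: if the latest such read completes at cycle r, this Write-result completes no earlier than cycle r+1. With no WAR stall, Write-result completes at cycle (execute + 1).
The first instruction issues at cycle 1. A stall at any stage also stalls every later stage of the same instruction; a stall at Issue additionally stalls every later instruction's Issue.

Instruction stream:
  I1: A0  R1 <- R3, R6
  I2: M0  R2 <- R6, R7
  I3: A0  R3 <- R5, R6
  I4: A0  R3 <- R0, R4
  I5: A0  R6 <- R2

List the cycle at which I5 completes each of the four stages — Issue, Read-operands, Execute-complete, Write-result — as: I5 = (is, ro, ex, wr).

I1  is:1  ro:2  ex:3  wr:4
I2  is:2  ro:3  ex:8  wr:9
I3  is:5  ro:6  ex:7  wr:8  — struct: A0 busy until I1 writes@4
I4  is:9  ro:10  ex:11  wr:12  — struct: A0 busy until I3 writes@8
I5  is:13  ro:14  ex:15  wr:16  — struct: A0 busy until I4 writes@12

I5 = (13, 14, 15, 16)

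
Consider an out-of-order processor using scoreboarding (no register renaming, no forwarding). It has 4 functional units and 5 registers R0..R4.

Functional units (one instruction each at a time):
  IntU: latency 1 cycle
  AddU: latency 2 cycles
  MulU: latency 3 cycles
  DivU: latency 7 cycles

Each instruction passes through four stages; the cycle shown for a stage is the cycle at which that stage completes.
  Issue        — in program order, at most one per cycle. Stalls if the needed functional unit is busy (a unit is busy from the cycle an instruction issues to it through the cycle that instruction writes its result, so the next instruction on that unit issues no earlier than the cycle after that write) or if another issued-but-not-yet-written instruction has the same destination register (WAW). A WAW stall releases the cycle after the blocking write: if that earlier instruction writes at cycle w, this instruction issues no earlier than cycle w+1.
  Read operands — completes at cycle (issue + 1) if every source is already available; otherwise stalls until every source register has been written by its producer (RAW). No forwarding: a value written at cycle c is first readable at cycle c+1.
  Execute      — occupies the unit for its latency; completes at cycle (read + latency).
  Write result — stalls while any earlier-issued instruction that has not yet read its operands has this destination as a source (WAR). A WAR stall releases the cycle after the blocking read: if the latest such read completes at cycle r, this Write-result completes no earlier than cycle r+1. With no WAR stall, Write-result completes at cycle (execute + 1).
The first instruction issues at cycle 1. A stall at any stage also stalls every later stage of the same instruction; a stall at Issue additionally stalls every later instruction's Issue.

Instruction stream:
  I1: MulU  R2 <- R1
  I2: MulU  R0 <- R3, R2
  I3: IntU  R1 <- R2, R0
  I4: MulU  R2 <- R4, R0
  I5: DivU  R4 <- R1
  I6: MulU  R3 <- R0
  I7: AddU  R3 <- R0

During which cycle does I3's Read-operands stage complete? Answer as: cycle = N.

cycle 1: I1 issues→MulU
cycle 2: I1 reads
cycle 5: I1 exec-done
cycle 6: I1 writes R2
cycle 7: I2 issues→MulU
cycle 8: I2 reads; I3 issues→IntU
cycle 11: I2 exec-done
cycle 12: I2 writes R0
cycle 13: I3 reads; I4 issues→MulU
cycle 14: I3 exec-done; I4 reads; I5 issues→DivU
cycle 15: I3 writes R1
cycle 16: I5 reads
cycle 17: I4 exec-done
cycle 18: I4 writes R2
cycle 19: I6 issues→MulU
cycle 20: I6 reads
cycle 23: I5 exec-done; I6 exec-done
cycle 24: I5 writes R4; I6 writes R3
cycle 25: I7 issues→AddU
cycle 26: I7 reads
cycle 28: I7 exec-done
cycle 29: I7 writes R3

cycle = 13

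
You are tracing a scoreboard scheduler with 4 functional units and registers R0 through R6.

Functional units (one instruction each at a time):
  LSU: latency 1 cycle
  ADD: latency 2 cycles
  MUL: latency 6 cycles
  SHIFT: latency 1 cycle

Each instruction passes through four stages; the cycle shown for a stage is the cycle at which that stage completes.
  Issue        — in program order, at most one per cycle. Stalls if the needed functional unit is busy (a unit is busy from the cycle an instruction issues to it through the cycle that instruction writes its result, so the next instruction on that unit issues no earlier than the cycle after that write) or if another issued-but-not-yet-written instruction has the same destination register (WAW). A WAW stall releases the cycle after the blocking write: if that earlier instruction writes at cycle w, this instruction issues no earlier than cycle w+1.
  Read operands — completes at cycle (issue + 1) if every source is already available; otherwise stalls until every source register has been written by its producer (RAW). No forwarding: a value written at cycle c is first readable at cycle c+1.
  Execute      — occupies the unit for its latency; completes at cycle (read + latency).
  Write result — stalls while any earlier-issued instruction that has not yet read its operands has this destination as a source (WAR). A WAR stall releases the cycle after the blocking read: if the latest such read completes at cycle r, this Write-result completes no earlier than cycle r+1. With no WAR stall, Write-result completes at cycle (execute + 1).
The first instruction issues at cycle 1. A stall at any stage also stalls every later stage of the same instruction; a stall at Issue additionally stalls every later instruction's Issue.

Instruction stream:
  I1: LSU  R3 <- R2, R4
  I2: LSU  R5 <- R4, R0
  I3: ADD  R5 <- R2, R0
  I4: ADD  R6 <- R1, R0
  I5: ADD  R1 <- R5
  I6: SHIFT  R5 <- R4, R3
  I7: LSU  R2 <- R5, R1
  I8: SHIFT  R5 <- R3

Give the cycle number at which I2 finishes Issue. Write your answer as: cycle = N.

cycle = 5

1) issue 1, read 2, done 3, write 4
2) issue 5, read 6, done 7, write 8  <struct: LSU busy until I1 writes@4>
3) issue 9, read 10, done 12, write 13  <WAW R5: wait I2 write@8>
4) issue 14, read 15, done 17, write 18  <struct: ADD busy until I3 writes@13>
5) issue 19, read 20, done 22, write 23  <struct: ADD busy until I4 writes@18>
6) issue 20, read 21, done 22, write 23
7) issue 21, read 24, done 25, write 26  <RAW R5: wait I6 write@23 / RAW R1: wait I5 write@23>
8) issue 24, read 25, done 26, write 27  <struct: SHIFT busy until I6 writes@23>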